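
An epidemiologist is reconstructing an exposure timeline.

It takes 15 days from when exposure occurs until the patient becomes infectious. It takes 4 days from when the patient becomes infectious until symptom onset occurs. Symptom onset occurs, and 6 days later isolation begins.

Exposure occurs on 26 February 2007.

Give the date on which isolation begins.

23 March 2007

Exposure occurs: Feb 26, 2007.
The patient becomes infectious: Feb 26, 2007 + 15 days = Mar 13, 2007.
Symptom onset occurs: Mar 13, 2007 + 4 days = Mar 17, 2007.
Isolation begins: Mar 17, 2007 + 6 days = Mar 23, 2007.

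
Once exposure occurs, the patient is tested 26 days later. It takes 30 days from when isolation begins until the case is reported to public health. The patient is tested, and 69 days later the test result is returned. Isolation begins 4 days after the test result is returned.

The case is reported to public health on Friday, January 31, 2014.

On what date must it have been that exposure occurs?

The case is reported to public health: Jan 31, 2014.
Isolation begins: Jan 31, 2014 − 30 days = Jan 1, 2014.
The test result is returned: Jan 1, 2014 − 4 days = Dec 28, 2013.
The patient is tested: Dec 28, 2013 − 69 days = Oct 20, 2013.
Exposure occurs: Oct 20, 2013 − 26 days = Sep 24, 2013.

Tuesday, September 24, 2013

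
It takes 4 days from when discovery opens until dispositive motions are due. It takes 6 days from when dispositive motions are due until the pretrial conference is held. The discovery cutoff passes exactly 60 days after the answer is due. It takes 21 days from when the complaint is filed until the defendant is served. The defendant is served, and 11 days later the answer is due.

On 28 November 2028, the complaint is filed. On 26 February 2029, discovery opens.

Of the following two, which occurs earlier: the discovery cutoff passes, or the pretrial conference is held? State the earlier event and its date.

The complaint is filed: Nov 28, 2028.
The defendant is served: Nov 28, 2028 + 21 days = Dec 19, 2028.
The answer is due: Dec 19, 2028 + 11 days = Dec 30, 2028.
The discovery cutoff passes: Dec 30, 2028 + 60 days = Feb 28, 2029.
Discovery opens: Feb 26, 2029.
Dispositive motions are due: Feb 26, 2029 + 4 days = Mar 2, 2029.
The pretrial conference is held: Mar 2, 2029 + 6 days = Mar 8, 2029.
Comparing: the discovery cutoff passes on Feb 28, 2029 vs the pretrial conference is held on Mar 8, 2029. Earlier: the discovery cutoff passes.

The discovery cutoff passes — 28 February 2029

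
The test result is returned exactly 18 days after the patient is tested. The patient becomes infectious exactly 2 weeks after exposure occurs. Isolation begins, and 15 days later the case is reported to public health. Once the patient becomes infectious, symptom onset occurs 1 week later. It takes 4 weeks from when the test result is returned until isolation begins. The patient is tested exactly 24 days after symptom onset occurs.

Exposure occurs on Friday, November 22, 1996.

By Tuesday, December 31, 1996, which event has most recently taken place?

Symptom onset occurs

Exposure occurs: Nov 22, 1996.
The patient becomes infectious: Nov 22, 1996 + 2 weeks = Dec 6, 1996.
Symptom onset occurs: Dec 6, 1996 + 1 week = Dec 13, 1996.
The patient is tested: Dec 13, 1996 + 24 days = Jan 6, 1997.
The test result is returned: Jan 6, 1997 + 18 days = Jan 24, 1997.
Isolation begins: Jan 24, 1997 + 4 weeks = Feb 21, 1997.
The case is reported to public health: Feb 21, 1997 + 15 days = Mar 8, 1997.
Dec 31, 1996 falls between when symptom onset occurs (Dec 13, 1996) and when the patient is tested (Jan 6, 1997).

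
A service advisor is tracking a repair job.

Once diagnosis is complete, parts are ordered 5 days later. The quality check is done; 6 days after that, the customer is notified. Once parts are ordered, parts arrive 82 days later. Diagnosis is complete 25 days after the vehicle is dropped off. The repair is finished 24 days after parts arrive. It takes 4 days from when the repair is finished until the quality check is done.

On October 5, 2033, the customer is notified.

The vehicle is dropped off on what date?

May 12, 2033

The customer is notified: Oct 5, 2033.
The quality check is done: Oct 5, 2033 − 6 days = Sep 29, 2033.
The repair is finished: Sep 29, 2033 − 4 days = Sep 25, 2033.
Parts arrive: Sep 25, 2033 − 24 days = Sep 1, 2033.
Parts are ordered: Sep 1, 2033 − 82 days = Jun 11, 2033.
Diagnosis is complete: Jun 11, 2033 − 5 days = Jun 6, 2033.
The vehicle is dropped off: Jun 6, 2033 − 25 days = May 12, 2033.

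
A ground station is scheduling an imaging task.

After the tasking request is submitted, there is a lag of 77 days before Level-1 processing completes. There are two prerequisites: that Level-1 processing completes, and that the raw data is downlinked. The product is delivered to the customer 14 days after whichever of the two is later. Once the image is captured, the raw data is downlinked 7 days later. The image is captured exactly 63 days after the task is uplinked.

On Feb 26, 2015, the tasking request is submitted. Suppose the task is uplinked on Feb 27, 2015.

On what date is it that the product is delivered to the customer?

May 28, 2015

The tasking request is submitted: Feb 26, 2015.
Level-1 processing completes: Feb 26, 2015 + 77 days = May 14, 2015.
The task is uplinked: Feb 27, 2015.
The image is captured: Feb 27, 2015 + 63 days = May 1, 2015.
The raw data is downlinked: May 1, 2015 + 7 days = May 8, 2015.
Both prerequisites met — Level-1 processing completes (May 14, 2015), the raw data is downlinked (May 8, 2015); the later is May 14, 2015.
The product is delivered to the customer: May 14, 2015 + 14 days = May 28, 2015.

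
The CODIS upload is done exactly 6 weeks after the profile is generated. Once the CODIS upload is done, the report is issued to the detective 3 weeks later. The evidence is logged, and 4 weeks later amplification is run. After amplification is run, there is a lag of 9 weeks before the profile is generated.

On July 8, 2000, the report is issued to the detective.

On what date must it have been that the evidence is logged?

February 5, 2000

The report is issued to the detective: Jul 8, 2000.
The CODIS upload is done: Jul 8, 2000 − 3 weeks = Jun 17, 2000.
The profile is generated: Jun 17, 2000 − 6 weeks = May 6, 2000.
Amplification is run: May 6, 2000 − 9 weeks = Mar 4, 2000.
The evidence is logged: Mar 4, 2000 − 4 weeks = Feb 5, 2000.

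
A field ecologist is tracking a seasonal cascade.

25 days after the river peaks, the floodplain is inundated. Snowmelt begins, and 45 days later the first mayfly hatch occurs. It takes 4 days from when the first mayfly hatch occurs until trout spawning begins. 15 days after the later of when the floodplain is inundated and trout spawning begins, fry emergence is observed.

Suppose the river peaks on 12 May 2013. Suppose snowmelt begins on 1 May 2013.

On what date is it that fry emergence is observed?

The river peaks: May 12, 2013.
The floodplain is inundated: May 12, 2013 + 25 days = Jun 6, 2013.
Snowmelt begins: May 1, 2013.
The first mayfly hatch occurs: May 1, 2013 + 45 days = Jun 15, 2013.
Trout spawning begins: Jun 15, 2013 + 4 days = Jun 19, 2013.
Both prerequisites met — the floodplain is inundated (Jun 6, 2013), trout spawning begins (Jun 19, 2013); the later is Jun 19, 2013.
Fry emergence is observed: Jun 19, 2013 + 15 days = Jul 4, 2013.

4 July 2013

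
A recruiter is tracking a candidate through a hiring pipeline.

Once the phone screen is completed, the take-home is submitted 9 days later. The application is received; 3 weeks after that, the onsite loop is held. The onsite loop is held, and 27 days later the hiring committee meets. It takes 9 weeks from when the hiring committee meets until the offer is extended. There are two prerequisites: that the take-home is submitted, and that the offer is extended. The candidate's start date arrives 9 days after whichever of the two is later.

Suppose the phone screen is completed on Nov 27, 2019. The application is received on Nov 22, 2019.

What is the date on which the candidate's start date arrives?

Mar 21, 2020

The phone screen is completed: Nov 27, 2019.
The take-home is submitted: Nov 27, 2019 + 9 days = Dec 6, 2019.
The application is received: Nov 22, 2019.
The onsite loop is held: Nov 22, 2019 + 3 weeks = Dec 13, 2019.
The hiring committee meets: Dec 13, 2019 + 27 days = Jan 9, 2020.
The offer is extended: Jan 9, 2020 + 9 weeks = Mar 12, 2020.
Both prerequisites met — the take-home is submitted (Dec 6, 2019), the offer is extended (Mar 12, 2020); the later is Mar 12, 2020.
The candidate's start date arrives: Mar 12, 2020 + 9 days = Mar 21, 2020.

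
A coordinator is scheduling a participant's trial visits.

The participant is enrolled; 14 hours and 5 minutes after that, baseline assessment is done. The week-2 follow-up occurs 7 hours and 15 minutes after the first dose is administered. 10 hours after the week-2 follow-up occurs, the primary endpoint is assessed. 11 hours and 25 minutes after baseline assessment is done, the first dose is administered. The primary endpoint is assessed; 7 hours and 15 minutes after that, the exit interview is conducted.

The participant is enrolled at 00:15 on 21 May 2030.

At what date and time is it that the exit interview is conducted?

The participant is enrolled: 00:15 May 21, 2030.
Baseline assessment is done: 00:15 May 21, 2030 + 14h05m = 14:20 May 21, 2030.
The first dose is administered: 14:20 May 21, 2030 + 11h25m = 01:45 May 22, 2030.
The week-2 follow-up occurs: 01:45 May 22, 2030 + 7h15m = 09:00 May 22, 2030.
The primary endpoint is assessed: 09:00 May 22, 2030 + 10h = 19:00 May 22, 2030.
The exit interview is conducted: 19:00 May 22, 2030 + 7h15m = 02:15 May 23, 2030.

02:15 on 23 May 2030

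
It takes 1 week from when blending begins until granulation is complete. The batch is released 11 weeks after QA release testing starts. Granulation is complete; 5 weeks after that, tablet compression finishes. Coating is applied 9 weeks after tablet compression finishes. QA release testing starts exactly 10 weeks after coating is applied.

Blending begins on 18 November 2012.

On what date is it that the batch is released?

28 July 2013

Blending begins: Nov 18, 2012.
Granulation is complete: Nov 18, 2012 + 1 week = Nov 25, 2012.
Tablet compression finishes: Nov 25, 2012 + 5 weeks = Dec 30, 2012.
Coating is applied: Dec 30, 2012 + 9 weeks = Mar 3, 2013.
QA release testing starts: Mar 3, 2013 + 10 weeks = May 12, 2013.
The batch is released: May 12, 2013 + 11 weeks = Jul 28, 2013.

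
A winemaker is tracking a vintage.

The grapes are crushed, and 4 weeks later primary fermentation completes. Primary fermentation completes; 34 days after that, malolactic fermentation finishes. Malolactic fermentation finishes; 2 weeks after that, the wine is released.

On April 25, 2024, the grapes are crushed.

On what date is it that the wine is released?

July 10, 2024

The grapes are crushed: Apr 25, 2024.
Primary fermentation completes: Apr 25, 2024 + 4 weeks = May 23, 2024.
Malolactic fermentation finishes: May 23, 2024 + 34 days = Jun 26, 2024.
The wine is released: Jun 26, 2024 + 2 weeks = Jul 10, 2024.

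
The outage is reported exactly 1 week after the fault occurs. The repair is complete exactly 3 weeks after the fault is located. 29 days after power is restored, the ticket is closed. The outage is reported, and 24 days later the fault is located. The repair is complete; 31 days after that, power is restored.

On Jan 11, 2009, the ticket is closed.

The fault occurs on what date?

Sep 21, 2008

The ticket is closed: Jan 11, 2009.
Power is restored: Jan 11, 2009 − 29 days = Dec 13, 2008.
The repair is complete: Dec 13, 2008 − 31 days = Nov 12, 2008.
The fault is located: Nov 12, 2008 − 3 weeks = Oct 22, 2008.
The outage is reported: Oct 22, 2008 − 24 days = Sep 28, 2008.
The fault occurs: Sep 28, 2008 − 1 week = Sep 21, 2008.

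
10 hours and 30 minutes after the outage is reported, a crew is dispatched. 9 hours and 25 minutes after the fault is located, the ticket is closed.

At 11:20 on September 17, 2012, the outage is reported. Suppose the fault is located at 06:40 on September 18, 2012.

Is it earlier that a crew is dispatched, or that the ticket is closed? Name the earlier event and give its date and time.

The outage is reported: 11:20 Sep 17, 2012.
A crew is dispatched: 11:20 Sep 17, 2012 + 10h30m = 21:50 Sep 17, 2012.
The fault is located: 06:40 Sep 18, 2012.
The ticket is closed: 06:40 Sep 18, 2012 + 9h25m = 16:05 Sep 18, 2012.
Comparing: a crew is dispatched at 21:50 Sep 17, 2012 vs the ticket is closed at 16:05 Sep 18, 2012. Earlier: a crew is dispatched.

A crew is dispatched — 21:50 on September 17, 2012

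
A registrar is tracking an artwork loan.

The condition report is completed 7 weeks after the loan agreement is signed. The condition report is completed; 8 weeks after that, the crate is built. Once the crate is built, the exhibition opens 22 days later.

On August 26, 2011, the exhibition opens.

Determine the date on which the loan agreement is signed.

The exhibition opens: Aug 26, 2011.
The crate is built: Aug 26, 2011 − 22 days = Aug 4, 2011.
The condition report is completed: Aug 4, 2011 − 8 weeks = Jun 9, 2011.
The loan agreement is signed: Jun 9, 2011 − 7 weeks = Apr 21, 2011.

April 21, 2011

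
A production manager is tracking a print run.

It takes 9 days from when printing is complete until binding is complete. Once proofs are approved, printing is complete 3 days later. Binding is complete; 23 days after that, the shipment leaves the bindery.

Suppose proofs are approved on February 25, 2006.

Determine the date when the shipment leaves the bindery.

April 1, 2006

Proofs are approved: Feb 25, 2006.
Printing is complete: Feb 25, 2006 + 3 days = Feb 28, 2006.
Binding is complete: Feb 28, 2006 + 9 days = Mar 9, 2006.
The shipment leaves the bindery: Mar 9, 2006 + 23 days = Apr 1, 2006.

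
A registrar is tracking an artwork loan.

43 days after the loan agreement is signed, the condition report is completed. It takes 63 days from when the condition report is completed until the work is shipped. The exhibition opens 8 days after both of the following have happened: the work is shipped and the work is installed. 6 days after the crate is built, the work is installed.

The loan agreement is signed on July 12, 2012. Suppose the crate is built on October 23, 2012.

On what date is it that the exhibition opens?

The loan agreement is signed: Jul 12, 2012.
The condition report is completed: Jul 12, 2012 + 43 days = Aug 24, 2012.
The work is shipped: Aug 24, 2012 + 63 days = Oct 26, 2012.
The crate is built: Oct 23, 2012.
The work is installed: Oct 23, 2012 + 6 days = Oct 29, 2012.
Both prerequisites met — the work is shipped (Oct 26, 2012), the work is installed (Oct 29, 2012); the later is Oct 29, 2012.
The exhibition opens: Oct 29, 2012 + 8 days = Nov 6, 2012.

November 6, 2012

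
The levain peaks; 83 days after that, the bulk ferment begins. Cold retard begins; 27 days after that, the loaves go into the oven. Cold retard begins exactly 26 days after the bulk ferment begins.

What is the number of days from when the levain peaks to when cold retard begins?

Causal path: the levain peaks → the bulk ferment begins → cold retard begins.
Total delay along the path: 83 + 26 = 109 days.

109 days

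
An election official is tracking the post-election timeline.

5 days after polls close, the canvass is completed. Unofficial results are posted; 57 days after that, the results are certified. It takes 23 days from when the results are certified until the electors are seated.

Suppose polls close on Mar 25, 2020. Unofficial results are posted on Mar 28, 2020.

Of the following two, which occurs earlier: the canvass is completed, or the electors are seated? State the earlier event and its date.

Polls close: Mar 25, 2020.
The canvass is completed: Mar 25, 2020 + 5 days = Mar 30, 2020.
Unofficial results are posted: Mar 28, 2020.
The results are certified: Mar 28, 2020 + 57 days = May 24, 2020.
The electors are seated: May 24, 2020 + 23 days = Jun 16, 2020.
Comparing: the canvass is completed on Mar 30, 2020 vs the electors are seated on Jun 16, 2020. Earlier: the canvass is completed.

The canvass is completed — Mar 30, 2020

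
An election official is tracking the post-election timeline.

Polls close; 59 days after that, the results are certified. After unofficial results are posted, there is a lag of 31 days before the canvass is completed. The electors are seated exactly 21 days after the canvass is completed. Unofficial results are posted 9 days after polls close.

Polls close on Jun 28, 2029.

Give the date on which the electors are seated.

Aug 28, 2029

Polls close: Jun 28, 2029.
Unofficial results are posted: Jun 28, 2029 + 9 days = Jul 7, 2029.
The canvass is completed: Jul 7, 2029 + 31 days = Aug 7, 2029.
The electors are seated: Aug 7, 2029 + 21 days = Aug 28, 2029.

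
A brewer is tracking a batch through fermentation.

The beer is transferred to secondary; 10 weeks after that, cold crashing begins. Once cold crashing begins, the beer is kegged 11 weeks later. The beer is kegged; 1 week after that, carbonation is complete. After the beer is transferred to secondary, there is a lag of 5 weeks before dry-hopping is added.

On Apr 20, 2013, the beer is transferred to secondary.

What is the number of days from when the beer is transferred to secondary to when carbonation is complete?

154 days

Causal path: the beer is transferred to secondary → cold crashing begins → the beer is kegged → carbonation is complete.
Total delay along the path: 10 + 11 + 1 weeks = 22 weeks = 154 days.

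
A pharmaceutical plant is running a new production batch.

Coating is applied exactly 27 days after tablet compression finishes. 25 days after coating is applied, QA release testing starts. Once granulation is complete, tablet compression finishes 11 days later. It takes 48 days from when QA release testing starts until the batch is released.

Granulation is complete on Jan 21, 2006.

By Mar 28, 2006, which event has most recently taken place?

QA release testing starts

Granulation is complete: Jan 21, 2006.
Tablet compression finishes: Jan 21, 2006 + 11 days = Feb 1, 2006.
Coating is applied: Feb 1, 2006 + 27 days = Feb 28, 2006.
QA release testing starts: Feb 28, 2006 + 25 days = Mar 25, 2006.
The batch is released: Mar 25, 2006 + 48 days = May 12, 2006.
Mar 28, 2006 falls between when QA release testing starts (Mar 25, 2006) and when the batch is released (May 12, 2006).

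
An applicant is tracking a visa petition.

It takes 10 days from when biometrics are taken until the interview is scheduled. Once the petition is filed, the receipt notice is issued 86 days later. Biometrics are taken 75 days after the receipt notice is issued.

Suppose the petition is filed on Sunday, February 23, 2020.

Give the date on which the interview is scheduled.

Wednesday, August 12, 2020

The petition is filed: Feb 23, 2020.
The receipt notice is issued: Feb 23, 2020 + 86 days = May 19, 2020.
Biometrics are taken: May 19, 2020 + 75 days = Aug 2, 2020.
The interview is scheduled: Aug 2, 2020 + 10 days = Aug 12, 2020.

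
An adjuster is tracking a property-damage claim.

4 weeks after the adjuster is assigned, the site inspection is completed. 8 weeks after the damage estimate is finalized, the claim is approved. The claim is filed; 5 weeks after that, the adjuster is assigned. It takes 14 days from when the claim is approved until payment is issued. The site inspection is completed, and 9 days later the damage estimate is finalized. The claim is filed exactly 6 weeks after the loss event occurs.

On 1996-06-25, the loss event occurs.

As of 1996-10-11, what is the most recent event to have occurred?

The site inspection is completed

The loss event occurs: Jun 25, 1996.
The claim is filed: Jun 25, 1996 + 6 weeks = Aug 6, 1996.
The adjuster is assigned: Aug 6, 1996 + 5 weeks = Sep 10, 1996.
The site inspection is completed: Sep 10, 1996 + 4 weeks = Oct 8, 1996.
The damage estimate is finalized: Oct 8, 1996 + 9 days = Oct 17, 1996.
The claim is approved: Oct 17, 1996 + 8 weeks = Dec 12, 1996.
Payment is issued: Dec 12, 1996 + 14 days = Dec 26, 1996.
Oct 11, 1996 falls between when the site inspection is completed (Oct 8, 1996) and when the damage estimate is finalized (Oct 17, 1996).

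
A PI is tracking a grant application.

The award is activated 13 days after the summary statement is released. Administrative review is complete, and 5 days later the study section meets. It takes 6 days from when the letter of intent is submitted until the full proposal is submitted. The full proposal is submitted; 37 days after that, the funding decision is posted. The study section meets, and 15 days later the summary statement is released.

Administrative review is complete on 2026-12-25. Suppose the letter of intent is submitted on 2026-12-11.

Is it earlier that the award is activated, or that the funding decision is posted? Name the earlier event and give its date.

The funding decision is posted — 2027-01-23

Administrative review is complete: Dec 25, 2026.
The study section meets: Dec 25, 2026 + 5 days = Dec 30, 2026.
The summary statement is released: Dec 30, 2026 + 15 days = Jan 14, 2027.
The award is activated: Jan 14, 2027 + 13 days = Jan 27, 2027.
The letter of intent is submitted: Dec 11, 2026.
The full proposal is submitted: Dec 11, 2026 + 6 days = Dec 17, 2026.
The funding decision is posted: Dec 17, 2026 + 37 days = Jan 23, 2027.
Comparing: the award is activated on Jan 27, 2027 vs the funding decision is posted on Jan 23, 2027. Earlier: the funding decision is posted.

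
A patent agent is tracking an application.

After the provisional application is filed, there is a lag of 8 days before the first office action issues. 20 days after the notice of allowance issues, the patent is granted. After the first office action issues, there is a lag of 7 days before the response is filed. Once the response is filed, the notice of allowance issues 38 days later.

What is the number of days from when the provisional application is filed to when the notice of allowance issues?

Causal path: the provisional application is filed → the first office action issues → the response is filed → the notice of allowance issues.
Total delay along the path: 8 + 7 + 38 = 53 days.

53 days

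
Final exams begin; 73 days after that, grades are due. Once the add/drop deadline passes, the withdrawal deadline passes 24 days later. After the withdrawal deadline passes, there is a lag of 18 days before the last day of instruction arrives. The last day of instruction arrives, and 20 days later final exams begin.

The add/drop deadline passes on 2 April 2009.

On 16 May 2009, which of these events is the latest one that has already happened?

The add/drop deadline passes: Apr 2, 2009.
The withdrawal deadline passes: Apr 2, 2009 + 24 days = Apr 26, 2009.
The last day of instruction arrives: Apr 26, 2009 + 18 days = May 14, 2009.
Final exams begin: May 14, 2009 + 20 days = Jun 3, 2009.
Grades are due: Jun 3, 2009 + 73 days = Aug 15, 2009.
May 16, 2009 falls between when the last day of instruction arrives (May 14, 2009) and when final exams begin (Jun 3, 2009).

The last day of instruction arrives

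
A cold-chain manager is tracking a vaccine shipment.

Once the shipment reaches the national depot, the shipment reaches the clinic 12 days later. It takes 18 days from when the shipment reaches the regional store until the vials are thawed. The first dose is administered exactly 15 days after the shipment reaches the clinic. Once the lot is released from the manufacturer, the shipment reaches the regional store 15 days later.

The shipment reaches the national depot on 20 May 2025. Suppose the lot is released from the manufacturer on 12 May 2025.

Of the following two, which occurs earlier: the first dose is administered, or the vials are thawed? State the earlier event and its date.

The vials are thawed — 14 June 2025

The shipment reaches the national depot: May 20, 2025.
The shipment reaches the clinic: May 20, 2025 + 12 days = Jun 1, 2025.
The first dose is administered: Jun 1, 2025 + 15 days = Jun 16, 2025.
The lot is released from the manufacturer: May 12, 2025.
The shipment reaches the regional store: May 12, 2025 + 15 days = May 27, 2025.
The vials are thawed: May 27, 2025 + 18 days = Jun 14, 2025.
Comparing: the first dose is administered on Jun 16, 2025 vs the vials are thawed on Jun 14, 2025. Earlier: the vials are thawed.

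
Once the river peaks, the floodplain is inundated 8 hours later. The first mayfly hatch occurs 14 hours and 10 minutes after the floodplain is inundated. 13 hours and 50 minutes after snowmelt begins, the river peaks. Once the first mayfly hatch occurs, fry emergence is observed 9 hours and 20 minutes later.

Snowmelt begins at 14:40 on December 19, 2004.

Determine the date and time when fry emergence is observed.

Snowmelt begins: 14:40 Dec 19, 2004.
The river peaks: 14:40 Dec 19, 2004 + 13h50m = 04:30 Dec 20, 2004.
The floodplain is inundated: 04:30 Dec 20, 2004 + 8h = 12:30 Dec 20, 2004.
The first mayfly hatch occurs: 12:30 Dec 20, 2004 + 14h10m = 02:40 Dec 21, 2004.
Fry emergence is observed: 02:40 Dec 21, 2004 + 9h20m = 12:00 Dec 21, 2004.

12:00 on December 21, 2004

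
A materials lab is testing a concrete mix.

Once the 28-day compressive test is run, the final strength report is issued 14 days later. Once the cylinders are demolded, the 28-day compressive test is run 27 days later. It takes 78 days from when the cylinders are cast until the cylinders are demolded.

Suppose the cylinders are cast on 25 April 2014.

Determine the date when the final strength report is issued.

The cylinders are cast: Apr 25, 2014.
The cylinders are demolded: Apr 25, 2014 + 78 days = Jul 12, 2014.
The 28-day compressive test is run: Jul 12, 2014 + 27 days = Aug 8, 2014.
The final strength report is issued: Aug 8, 2014 + 14 days = Aug 22, 2014.

22 August 2014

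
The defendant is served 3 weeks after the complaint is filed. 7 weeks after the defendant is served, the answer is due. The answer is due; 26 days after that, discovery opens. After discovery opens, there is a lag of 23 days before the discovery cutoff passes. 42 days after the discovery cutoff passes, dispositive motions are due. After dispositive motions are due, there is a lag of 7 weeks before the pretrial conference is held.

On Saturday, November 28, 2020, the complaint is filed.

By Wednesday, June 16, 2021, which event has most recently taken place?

Dispositive motions are due

The complaint is filed: Nov 28, 2020.
The defendant is served: Nov 28, 2020 + 3 weeks = Dec 19, 2020.
The answer is due: Dec 19, 2020 + 7 weeks = Feb 6, 2021.
Discovery opens: Feb 6, 2021 + 26 days = Mar 4, 2021.
The discovery cutoff passes: Mar 4, 2021 + 23 days = Mar 27, 2021.
Dispositive motions are due: Mar 27, 2021 + 42 days = May 8, 2021.
The pretrial conference is held: May 8, 2021 + 7 weeks = Jun 26, 2021.
Jun 16, 2021 falls between when dispositive motions are due (May 8, 2021) and when the pretrial conference is held (Jun 26, 2021).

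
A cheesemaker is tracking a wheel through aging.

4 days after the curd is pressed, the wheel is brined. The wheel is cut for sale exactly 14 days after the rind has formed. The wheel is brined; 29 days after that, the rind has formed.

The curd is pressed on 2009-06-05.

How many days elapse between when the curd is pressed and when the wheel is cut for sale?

47 days

Causal path: the curd is pressed → the wheel is brined → the rind has formed → the wheel is cut for sale.
Total delay along the path: 4 + 29 + 14 = 47 days.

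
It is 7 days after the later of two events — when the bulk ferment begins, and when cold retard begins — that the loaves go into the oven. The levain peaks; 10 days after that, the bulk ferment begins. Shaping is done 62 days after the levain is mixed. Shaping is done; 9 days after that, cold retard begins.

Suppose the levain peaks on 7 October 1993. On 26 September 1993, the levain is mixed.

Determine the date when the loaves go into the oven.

13 December 1993

The levain peaks: Oct 7, 1993.
The bulk ferment begins: Oct 7, 1993 + 10 days = Oct 17, 1993.
The levain is mixed: Sep 26, 1993.
Shaping is done: Sep 26, 1993 + 62 days = Nov 27, 1993.
Cold retard begins: Nov 27, 1993 + 9 days = Dec 6, 1993.
Both prerequisites met — the bulk ferment begins (Oct 17, 1993), cold retard begins (Dec 6, 1993); the later is Dec 6, 1993.
The loaves go into the oven: Dec 6, 1993 + 7 days = Dec 13, 1993.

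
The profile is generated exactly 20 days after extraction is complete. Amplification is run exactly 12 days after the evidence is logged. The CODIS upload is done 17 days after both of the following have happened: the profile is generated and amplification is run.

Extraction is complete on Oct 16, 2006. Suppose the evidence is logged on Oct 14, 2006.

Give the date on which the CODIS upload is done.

Nov 22, 2006

Extraction is complete: Oct 16, 2006.
The profile is generated: Oct 16, 2006 + 20 days = Nov 5, 2006.
The evidence is logged: Oct 14, 2006.
Amplification is run: Oct 14, 2006 + 12 days = Oct 26, 2006.
Both prerequisites met — the profile is generated (Nov 5, 2006), amplification is run (Oct 26, 2006); the later is Nov 5, 2006.
The CODIS upload is done: Nov 5, 2006 + 17 days = Nov 22, 2006.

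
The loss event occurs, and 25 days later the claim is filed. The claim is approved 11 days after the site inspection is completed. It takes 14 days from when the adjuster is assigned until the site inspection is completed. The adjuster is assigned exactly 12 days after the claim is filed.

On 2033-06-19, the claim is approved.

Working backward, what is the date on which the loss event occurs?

2033-04-18

The claim is approved: Jun 19, 2033.
The site inspection is completed: Jun 19, 2033 − 11 days = Jun 8, 2033.
The adjuster is assigned: Jun 8, 2033 − 14 days = May 25, 2033.
The claim is filed: May 25, 2033 − 12 days = May 13, 2033.
The loss event occurs: May 13, 2033 − 25 days = Apr 18, 2033.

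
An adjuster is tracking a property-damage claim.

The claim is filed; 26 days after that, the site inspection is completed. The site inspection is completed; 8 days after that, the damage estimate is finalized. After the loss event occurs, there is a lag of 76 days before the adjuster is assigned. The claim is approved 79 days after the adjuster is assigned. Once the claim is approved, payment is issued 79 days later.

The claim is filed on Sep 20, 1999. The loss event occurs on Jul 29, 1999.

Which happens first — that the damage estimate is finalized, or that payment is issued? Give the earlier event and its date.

The damage estimate is finalized — Oct 24, 1999

The claim is filed: Sep 20, 1999.
The site inspection is completed: Sep 20, 1999 + 26 days = Oct 16, 1999.
The damage estimate is finalized: Oct 16, 1999 + 8 days = Oct 24, 1999.
The loss event occurs: Jul 29, 1999.
The adjuster is assigned: Jul 29, 1999 + 76 days = Oct 13, 1999.
The claim is approved: Oct 13, 1999 + 79 days = Dec 31, 1999.
Payment is issued: Dec 31, 1999 + 79 days = Mar 19, 2000.
Comparing: the damage estimate is finalized on Oct 24, 1999 vs payment is issued on Mar 19, 2000. Earlier: the damage estimate is finalized.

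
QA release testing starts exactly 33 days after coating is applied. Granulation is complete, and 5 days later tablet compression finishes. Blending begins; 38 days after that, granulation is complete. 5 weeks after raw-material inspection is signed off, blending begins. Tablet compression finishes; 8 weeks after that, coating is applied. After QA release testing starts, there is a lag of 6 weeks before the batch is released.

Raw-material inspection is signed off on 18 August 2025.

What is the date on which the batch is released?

15 March 2026

Raw-material inspection is signed off: Aug 18, 2025.
Blending begins: Aug 18, 2025 + 5 weeks = Sep 22, 2025.
Granulation is complete: Sep 22, 2025 + 38 days = Oct 30, 2025.
Tablet compression finishes: Oct 30, 2025 + 5 days = Nov 4, 2025.
Coating is applied: Nov 4, 2025 + 8 weeks = Dec 30, 2025.
QA release testing starts: Dec 30, 2025 + 33 days = Feb 1, 2026.
The batch is released: Feb 1, 2026 + 6 weeks = Mar 15, 2026.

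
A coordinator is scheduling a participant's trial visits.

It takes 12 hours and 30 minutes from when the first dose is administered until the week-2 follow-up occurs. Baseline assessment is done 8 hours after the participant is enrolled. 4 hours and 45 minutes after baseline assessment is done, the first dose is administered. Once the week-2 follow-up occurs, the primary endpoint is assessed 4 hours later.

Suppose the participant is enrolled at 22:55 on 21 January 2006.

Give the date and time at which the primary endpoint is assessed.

The participant is enrolled: 22:55 Jan 21, 2006.
Baseline assessment is done: 22:55 Jan 21, 2006 + 8h = 06:55 Jan 22, 2006.
The first dose is administered: 06:55 Jan 22, 2006 + 4h45m = 11:40 Jan 22, 2006.
The week-2 follow-up occurs: 11:40 Jan 22, 2006 + 12h30m = 00:10 Jan 23, 2006.
The primary endpoint is assessed: 00:10 Jan 23, 2006 + 4h = 04:10 Jan 23, 2006.

04:10 on 23 January 2006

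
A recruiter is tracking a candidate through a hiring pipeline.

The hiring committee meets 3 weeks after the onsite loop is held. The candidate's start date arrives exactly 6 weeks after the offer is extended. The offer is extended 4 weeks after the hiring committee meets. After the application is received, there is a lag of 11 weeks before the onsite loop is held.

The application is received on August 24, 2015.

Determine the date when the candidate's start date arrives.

The application is received: Aug 24, 2015.
The onsite loop is held: Aug 24, 2015 + 11 weeks = Nov 9, 2015.
The hiring committee meets: Nov 9, 2015 + 3 weeks = Nov 30, 2015.
The offer is extended: Nov 30, 2015 + 4 weeks = Dec 28, 2015.
The candidate's start date arrives: Dec 28, 2015 + 6 weeks = Feb 8, 2016.

February 8, 2016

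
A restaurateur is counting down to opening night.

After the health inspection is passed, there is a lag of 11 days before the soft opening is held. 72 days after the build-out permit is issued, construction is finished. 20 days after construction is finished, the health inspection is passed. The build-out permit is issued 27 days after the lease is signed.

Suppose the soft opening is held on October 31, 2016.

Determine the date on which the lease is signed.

The soft opening is held: Oct 31, 2016.
The health inspection is passed: Oct 31, 2016 − 11 days = Oct 20, 2016.
Construction is finished: Oct 20, 2016 − 20 days = Sep 30, 2016.
The build-out permit is issued: Sep 30, 2016 − 72 days = Jul 20, 2016.
The lease is signed: Jul 20, 2016 − 27 days = Jun 23, 2016.

June 23, 2016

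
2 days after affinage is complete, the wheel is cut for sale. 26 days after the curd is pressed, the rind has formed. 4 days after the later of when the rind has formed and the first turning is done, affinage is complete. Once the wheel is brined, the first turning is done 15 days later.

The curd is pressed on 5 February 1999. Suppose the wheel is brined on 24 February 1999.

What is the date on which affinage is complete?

15 March 1999

The curd is pressed: Feb 5, 1999.
The rind has formed: Feb 5, 1999 + 26 days = Mar 3, 1999.
The wheel is brined: Feb 24, 1999.
The first turning is done: Feb 24, 1999 + 15 days = Mar 11, 1999.
Both prerequisites met — the rind has formed (Mar 3, 1999), the first turning is done (Mar 11, 1999); the later is Mar 11, 1999.
Affinage is complete: Mar 11, 1999 + 4 days = Mar 15, 1999.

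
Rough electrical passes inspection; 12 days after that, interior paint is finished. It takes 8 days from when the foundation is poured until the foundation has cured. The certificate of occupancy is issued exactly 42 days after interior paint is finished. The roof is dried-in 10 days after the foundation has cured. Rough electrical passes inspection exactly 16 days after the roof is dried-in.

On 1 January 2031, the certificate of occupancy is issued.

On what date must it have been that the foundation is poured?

The certificate of occupancy is issued: Jan 1, 2031.
Interior paint is finished: Jan 1, 2031 − 42 days = Nov 20, 2030.
Rough electrical passes inspection: Nov 20, 2030 − 12 days = Nov 8, 2030.
The roof is dried-in: Nov 8, 2030 − 16 days = Oct 23, 2030.
The foundation has cured: Oct 23, 2030 − 10 days = Oct 13, 2030.
The foundation is poured: Oct 13, 2030 − 8 days = Oct 5, 2030.

5 October 2030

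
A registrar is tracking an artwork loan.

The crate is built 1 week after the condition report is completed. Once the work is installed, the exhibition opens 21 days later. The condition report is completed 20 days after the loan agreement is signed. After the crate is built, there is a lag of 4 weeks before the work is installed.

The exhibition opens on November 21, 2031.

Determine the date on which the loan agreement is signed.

The exhibition opens: Nov 21, 2031.
The work is installed: Nov 21, 2031 − 21 days = Oct 31, 2031.
The crate is built: Oct 31, 2031 − 4 weeks = Oct 3, 2031.
The condition report is completed: Oct 3, 2031 − 1 week = Sep 26, 2031.
The loan agreement is signed: Sep 26, 2031 − 20 days = Sep 6, 2031.

September 6, 2031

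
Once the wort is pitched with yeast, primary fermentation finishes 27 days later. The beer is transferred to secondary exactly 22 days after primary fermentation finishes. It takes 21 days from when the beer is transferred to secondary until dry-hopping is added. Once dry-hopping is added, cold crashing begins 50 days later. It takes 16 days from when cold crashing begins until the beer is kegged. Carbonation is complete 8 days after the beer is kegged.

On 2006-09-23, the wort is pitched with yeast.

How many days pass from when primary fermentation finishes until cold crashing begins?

93 days

Causal path: primary fermentation finishes → the beer is transferred to secondary → dry-hopping is added → cold crashing begins.
Total delay along the path: 22 + 21 + 50 = 93 days.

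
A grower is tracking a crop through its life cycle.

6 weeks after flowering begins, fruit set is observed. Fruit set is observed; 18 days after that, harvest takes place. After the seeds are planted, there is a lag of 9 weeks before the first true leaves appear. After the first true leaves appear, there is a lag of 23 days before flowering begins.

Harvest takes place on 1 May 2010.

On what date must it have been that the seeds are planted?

Harvest takes place: May 1, 2010.
Fruit set is observed: May 1, 2010 − 18 days = Apr 13, 2010.
Flowering begins: Apr 13, 2010 − 6 weeks = Mar 2, 2010.
The first true leaves appear: Mar 2, 2010 − 23 days = Feb 7, 2010.
The seeds are planted: Feb 7, 2010 − 9 weeks = Dec 6, 2009.

6 December 2009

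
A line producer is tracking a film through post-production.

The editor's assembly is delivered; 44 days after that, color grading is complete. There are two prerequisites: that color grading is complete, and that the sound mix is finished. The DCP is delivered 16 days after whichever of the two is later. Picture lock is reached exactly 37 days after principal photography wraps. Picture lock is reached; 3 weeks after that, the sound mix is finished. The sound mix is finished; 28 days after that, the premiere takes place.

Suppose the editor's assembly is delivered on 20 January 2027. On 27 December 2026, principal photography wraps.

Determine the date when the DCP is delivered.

21 March 2027

The editor's assembly is delivered: Jan 20, 2027.
Color grading is complete: Jan 20, 2027 + 44 days = Mar 5, 2027.
Principal photography wraps: Dec 27, 2026.
Picture lock is reached: Dec 27, 2026 + 37 days = Feb 2, 2027.
The sound mix is finished: Feb 2, 2027 + 3 weeks = Feb 23, 2027.
Both prerequisites met — color grading is complete (Mar 5, 2027), the sound mix is finished (Feb 23, 2027); the later is Mar 5, 2027.
The DCP is delivered: Mar 5, 2027 + 16 days = Mar 21, 2027.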